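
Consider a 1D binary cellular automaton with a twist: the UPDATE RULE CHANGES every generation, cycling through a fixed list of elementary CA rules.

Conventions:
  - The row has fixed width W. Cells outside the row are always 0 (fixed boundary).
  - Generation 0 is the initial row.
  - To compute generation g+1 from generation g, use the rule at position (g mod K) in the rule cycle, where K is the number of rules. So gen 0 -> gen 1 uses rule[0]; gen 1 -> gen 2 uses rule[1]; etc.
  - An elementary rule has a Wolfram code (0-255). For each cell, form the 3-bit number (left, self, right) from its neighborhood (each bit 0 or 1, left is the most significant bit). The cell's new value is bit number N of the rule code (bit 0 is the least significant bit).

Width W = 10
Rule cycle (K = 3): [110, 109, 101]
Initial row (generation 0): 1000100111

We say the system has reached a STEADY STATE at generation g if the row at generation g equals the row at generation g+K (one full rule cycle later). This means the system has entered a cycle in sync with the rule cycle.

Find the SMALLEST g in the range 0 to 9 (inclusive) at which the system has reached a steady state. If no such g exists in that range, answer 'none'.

Answer: 7

Derivation:
Gen 0: 1000100111
Gen 1 (rule 110): 1001101101
Gen 2 (rule 109): 1001111111
Gen 3 (rule 101): 1000000001
Gen 4 (rule 110): 1000000011
Gen 5 (rule 109): 1011111011
Gen 6 (rule 101): 1100001101
Gen 7 (rule 110): 1100011111
Gen 8 (rule 109): 1101010001
Gen 9 (rule 101): 0111110101
Gen 10 (rule 110): 1100011111
Gen 11 (rule 109): 1101010001
Gen 12 (rule 101): 0111110101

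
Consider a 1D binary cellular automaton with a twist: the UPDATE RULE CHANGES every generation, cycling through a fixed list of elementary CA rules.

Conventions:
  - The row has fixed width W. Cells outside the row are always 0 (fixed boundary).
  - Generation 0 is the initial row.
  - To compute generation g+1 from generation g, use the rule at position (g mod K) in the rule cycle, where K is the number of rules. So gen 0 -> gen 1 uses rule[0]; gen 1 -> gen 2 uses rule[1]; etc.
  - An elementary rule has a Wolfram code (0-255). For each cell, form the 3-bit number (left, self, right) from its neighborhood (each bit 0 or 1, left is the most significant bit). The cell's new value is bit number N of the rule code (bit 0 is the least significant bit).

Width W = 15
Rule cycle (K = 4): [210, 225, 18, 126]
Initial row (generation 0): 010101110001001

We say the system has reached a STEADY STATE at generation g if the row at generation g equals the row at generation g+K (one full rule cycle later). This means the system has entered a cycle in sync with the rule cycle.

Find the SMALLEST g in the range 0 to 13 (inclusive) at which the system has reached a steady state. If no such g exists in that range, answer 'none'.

Answer: 11

Derivation:
Gen 0: 010101110001001
Gen 1 (rule 210): 100000111010110
Gen 2 (rule 225): 001110011101010
Gen 3 (rule 18): 010001100000001
Gen 4 (rule 126): 111011110000011
Gen 5 (rule 210): 011001111000101
Gen 6 (rule 225): 001000111010010
Gen 7 (rule 18): 010101000001101
Gen 8 (rule 126): 111111100011111
Gen 9 (rule 210): 011111110101111
Gen 10 (rule 225): 001111111010111
Gen 11 (rule 18): 010000000000000
Gen 12 (rule 126): 111000000000000
Gen 13 (rule 210): 011100000000000
Gen 14 (rule 225): 001101111111111
Gen 15 (rule 18): 010000000000000
Gen 16 (rule 126): 111000000000000
Gen 17 (rule 210): 011100000000000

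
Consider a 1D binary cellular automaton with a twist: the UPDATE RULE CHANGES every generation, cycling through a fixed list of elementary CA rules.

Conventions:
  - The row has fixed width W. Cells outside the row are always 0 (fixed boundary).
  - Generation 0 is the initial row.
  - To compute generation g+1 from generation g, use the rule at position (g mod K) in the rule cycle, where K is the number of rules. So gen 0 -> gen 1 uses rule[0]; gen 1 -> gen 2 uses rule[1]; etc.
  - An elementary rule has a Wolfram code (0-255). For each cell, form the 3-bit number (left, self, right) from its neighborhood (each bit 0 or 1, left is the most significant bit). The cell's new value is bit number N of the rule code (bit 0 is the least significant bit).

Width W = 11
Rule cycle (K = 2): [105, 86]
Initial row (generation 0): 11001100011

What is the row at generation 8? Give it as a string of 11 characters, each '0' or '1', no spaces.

Gen 0: 11001100011
Gen 1 (rule 105): 11001101011
Gen 2 (rule 86): 01110101001
Gen 3 (rule 105): 01011010000
Gen 4 (rule 86): 11001011000
Gen 5 (rule 105): 11000111011
Gen 6 (rule 86): 01101001001
Gen 7 (rule 105): 01110000000
Gen 8 (rule 86): 10011000000

Answer: 10011000000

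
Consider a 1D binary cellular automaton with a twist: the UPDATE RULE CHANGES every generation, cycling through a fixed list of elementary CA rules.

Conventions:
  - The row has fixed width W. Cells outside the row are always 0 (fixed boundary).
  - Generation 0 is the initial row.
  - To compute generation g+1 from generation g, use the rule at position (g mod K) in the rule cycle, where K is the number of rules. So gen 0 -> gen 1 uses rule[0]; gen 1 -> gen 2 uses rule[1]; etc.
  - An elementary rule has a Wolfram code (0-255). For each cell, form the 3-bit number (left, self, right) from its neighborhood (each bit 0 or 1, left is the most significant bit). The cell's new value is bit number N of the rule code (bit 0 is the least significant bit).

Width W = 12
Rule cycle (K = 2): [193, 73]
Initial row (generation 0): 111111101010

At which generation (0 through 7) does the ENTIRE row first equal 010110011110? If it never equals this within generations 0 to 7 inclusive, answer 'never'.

Answer: never

Derivation:
Gen 0: 111111101010
Gen 1 (rule 193): 011111100000
Gen 2 (rule 73): 010000101111
Gen 3 (rule 193): 000110000111
Gen 4 (rule 73): 110110110101
Gen 5 (rule 193): 010010010000
Gen 6 (rule 73): 000000000111
Gen 7 (rule 193): 111111110011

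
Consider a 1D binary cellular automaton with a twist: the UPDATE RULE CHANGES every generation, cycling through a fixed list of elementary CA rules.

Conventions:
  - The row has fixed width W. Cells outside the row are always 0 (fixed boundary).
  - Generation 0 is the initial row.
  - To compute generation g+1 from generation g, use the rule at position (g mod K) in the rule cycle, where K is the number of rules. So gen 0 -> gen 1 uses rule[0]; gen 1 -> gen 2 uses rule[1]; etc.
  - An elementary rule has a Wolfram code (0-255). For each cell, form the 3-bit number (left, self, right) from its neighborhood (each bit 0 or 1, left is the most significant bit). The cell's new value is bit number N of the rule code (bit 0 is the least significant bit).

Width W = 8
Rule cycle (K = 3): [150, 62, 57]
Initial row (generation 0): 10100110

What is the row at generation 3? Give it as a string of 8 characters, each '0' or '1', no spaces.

Gen 0: 10100110
Gen 1 (rule 150): 10111001
Gen 2 (rule 62): 11100111
Gen 3 (rule 57): 10010100

Answer: 10010100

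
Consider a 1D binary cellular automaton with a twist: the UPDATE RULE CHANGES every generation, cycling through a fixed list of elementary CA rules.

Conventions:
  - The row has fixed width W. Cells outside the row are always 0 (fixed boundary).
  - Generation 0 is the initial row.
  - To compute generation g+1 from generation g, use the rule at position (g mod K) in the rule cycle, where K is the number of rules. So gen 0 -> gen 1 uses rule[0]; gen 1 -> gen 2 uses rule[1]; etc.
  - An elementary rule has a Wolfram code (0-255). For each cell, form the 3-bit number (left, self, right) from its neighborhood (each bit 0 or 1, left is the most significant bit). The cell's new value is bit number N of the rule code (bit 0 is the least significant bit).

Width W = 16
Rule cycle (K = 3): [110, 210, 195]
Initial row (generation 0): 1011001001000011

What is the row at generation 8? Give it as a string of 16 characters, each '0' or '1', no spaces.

Answer: 0111101111001000

Derivation:
Gen 0: 1011001001000011
Gen 1 (rule 110): 1111011011000111
Gen 2 (rule 210): 0111001001101011
Gen 3 (rule 195): 1011010010100001
Gen 4 (rule 110): 1111110111100011
Gen 5 (rule 210): 0111110011110101
Gen 6 (rule 195): 1011110101110000
Gen 7 (rule 110): 1110011111010000
Gen 8 (rule 210): 0111101111001000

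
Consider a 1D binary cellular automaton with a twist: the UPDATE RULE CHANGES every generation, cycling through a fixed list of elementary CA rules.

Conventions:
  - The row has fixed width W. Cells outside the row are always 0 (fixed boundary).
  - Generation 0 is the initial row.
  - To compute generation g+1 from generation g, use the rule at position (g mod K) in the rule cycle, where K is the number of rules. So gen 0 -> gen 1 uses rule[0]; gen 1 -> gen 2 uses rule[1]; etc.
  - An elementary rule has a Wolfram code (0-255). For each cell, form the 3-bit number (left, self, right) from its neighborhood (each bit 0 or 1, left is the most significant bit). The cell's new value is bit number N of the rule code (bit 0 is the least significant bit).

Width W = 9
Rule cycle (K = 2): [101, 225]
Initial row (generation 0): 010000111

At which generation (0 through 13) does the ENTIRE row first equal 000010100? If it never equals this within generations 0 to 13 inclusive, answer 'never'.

Gen 0: 010000111
Gen 1 (rule 101): 010110001
Gen 2 (rule 225): 001010100
Gen 3 (rule 101): 101111101
Gen 4 (rule 225): 010111110
Gen 5 (rule 101): 011000010
Gen 6 (rule 225): 001011000
Gen 7 (rule 101): 101101011
Gen 8 (rule 225): 010110101
Gen 9 (rule 101): 011011111
Gen 10 (rule 225): 001101111
Gen 11 (rule 101): 100110001
Gen 12 (rule 225): 000010100
Gen 13 (rule 101): 111011101

Answer: 12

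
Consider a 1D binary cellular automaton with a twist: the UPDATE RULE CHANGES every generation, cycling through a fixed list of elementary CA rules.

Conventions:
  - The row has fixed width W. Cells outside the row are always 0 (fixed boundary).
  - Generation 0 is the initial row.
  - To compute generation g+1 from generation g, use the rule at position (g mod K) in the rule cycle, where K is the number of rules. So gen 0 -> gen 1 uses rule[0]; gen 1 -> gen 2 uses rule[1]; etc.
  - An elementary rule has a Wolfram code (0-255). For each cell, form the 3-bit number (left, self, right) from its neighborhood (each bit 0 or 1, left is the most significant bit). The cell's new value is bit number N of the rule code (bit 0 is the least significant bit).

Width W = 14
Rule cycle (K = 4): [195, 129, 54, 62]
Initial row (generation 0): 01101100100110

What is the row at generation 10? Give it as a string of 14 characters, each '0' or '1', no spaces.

Answer: 00001111111000

Derivation:
Gen 0: 01101100100110
Gen 1 (rule 195): 10100101001010
Gen 2 (rule 129): 00000000000000
Gen 3 (rule 54): 00000000000000
Gen 4 (rule 62): 00000000000000
Gen 5 (rule 195): 11111111111111
Gen 6 (rule 129): 01111111111110
Gen 7 (rule 54): 10000000000001
Gen 8 (rule 62): 11000000000011
Gen 9 (rule 195): 01011111111101
Gen 10 (rule 129): 00001111111000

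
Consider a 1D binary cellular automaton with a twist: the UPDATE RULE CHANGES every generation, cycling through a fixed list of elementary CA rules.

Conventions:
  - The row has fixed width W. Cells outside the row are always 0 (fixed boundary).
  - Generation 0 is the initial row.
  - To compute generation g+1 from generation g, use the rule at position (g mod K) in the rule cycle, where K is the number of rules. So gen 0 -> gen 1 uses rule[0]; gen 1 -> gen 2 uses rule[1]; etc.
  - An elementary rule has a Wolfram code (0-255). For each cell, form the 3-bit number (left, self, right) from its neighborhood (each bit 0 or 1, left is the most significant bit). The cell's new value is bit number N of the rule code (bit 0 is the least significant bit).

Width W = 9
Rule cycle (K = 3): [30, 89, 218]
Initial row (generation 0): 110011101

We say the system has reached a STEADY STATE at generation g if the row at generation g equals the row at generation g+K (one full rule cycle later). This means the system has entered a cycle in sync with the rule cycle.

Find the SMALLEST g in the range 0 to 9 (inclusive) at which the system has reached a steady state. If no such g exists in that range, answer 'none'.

Answer: 9

Derivation:
Gen 0: 110011101
Gen 1 (rule 30): 101110001
Gen 2 (rule 89): 001011100
Gen 3 (rule 218): 010011110
Gen 4 (rule 30): 111110001
Gen 5 (rule 89): 100011100
Gen 6 (rule 218): 010111110
Gen 7 (rule 30): 110100001
Gen 8 (rule 89): 110011100
Gen 9 (rule 218): 111111110
Gen 10 (rule 30): 100000001
Gen 11 (rule 89): 011111100
Gen 12 (rule 218): 111111110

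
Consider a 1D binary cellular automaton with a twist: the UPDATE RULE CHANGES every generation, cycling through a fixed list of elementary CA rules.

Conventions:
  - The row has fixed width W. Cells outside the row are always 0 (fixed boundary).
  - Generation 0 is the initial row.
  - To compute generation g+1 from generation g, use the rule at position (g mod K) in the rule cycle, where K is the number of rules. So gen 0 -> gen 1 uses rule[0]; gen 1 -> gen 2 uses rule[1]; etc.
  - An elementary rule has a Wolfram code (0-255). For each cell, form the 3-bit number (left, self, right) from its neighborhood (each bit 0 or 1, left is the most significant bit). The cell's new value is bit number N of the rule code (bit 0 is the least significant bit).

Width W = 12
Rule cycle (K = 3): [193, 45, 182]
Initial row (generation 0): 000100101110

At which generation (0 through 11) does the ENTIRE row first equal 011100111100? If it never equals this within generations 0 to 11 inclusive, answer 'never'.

Answer: never

Derivation:
Gen 0: 000100101110
Gen 1 (rule 193): 110000000110
Gen 2 (rule 45): 100111110100
Gen 3 (rule 182): 111011101110
Gen 4 (rule 193): 011001100110
Gen 5 (rule 45): 010001000100
Gen 6 (rule 182): 111011101110
Gen 7 (rule 193): 011001100110
Gen 8 (rule 45): 010001000100
Gen 9 (rule 182): 111011101110
Gen 10 (rule 193): 011001100110
Gen 11 (rule 45): 010001000100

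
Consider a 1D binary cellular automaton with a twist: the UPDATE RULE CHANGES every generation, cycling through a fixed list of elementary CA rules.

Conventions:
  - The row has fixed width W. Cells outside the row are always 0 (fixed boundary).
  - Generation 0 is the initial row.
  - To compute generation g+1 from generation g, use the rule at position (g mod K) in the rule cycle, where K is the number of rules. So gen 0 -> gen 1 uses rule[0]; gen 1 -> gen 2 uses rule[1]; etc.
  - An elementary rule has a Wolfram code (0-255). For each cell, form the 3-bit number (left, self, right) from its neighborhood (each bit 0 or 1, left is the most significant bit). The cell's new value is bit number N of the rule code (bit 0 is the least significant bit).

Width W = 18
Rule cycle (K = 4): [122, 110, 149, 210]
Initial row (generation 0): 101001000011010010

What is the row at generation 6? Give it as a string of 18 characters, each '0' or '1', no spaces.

Gen 0: 101001000011010010
Gen 1 (rule 122): 010110100111101101
Gen 2 (rule 110): 111111101100111111
Gen 3 (rule 149): 011111000010011110
Gen 4 (rule 210): 101111100101101111
Gen 5 (rule 122): 011000111011111001
Gen 6 (rule 110): 111001101110001011

Answer: 111001101110001011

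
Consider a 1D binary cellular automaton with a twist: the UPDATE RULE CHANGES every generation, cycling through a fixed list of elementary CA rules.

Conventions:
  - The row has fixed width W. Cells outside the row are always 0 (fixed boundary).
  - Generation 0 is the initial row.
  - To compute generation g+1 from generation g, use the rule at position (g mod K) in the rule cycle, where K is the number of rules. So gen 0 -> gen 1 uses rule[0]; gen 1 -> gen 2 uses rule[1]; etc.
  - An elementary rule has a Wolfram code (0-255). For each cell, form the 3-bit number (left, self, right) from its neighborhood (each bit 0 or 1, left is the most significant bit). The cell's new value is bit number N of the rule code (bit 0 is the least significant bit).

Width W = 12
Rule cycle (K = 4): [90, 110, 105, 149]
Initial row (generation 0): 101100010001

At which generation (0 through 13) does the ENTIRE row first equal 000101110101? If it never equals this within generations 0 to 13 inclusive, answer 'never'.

Gen 0: 101100010001
Gen 1 (rule 90): 001110101010
Gen 2 (rule 110): 011011111110
Gen 3 (rule 105): 011110000010
Gen 4 (rule 149): 001101111011
Gen 5 (rule 90): 011101001011
Gen 6 (rule 110): 110111011111
Gen 7 (rule 105): 111101110001
Gen 8 (rule 149): 011000101101
Gen 9 (rule 90): 111101001100
Gen 10 (rule 110): 100111011100
Gen 11 (rule 105): 000101110101
Gen 12 (rule 149): 110100100101
Gen 13 (rule 90): 110011011000

Answer: 11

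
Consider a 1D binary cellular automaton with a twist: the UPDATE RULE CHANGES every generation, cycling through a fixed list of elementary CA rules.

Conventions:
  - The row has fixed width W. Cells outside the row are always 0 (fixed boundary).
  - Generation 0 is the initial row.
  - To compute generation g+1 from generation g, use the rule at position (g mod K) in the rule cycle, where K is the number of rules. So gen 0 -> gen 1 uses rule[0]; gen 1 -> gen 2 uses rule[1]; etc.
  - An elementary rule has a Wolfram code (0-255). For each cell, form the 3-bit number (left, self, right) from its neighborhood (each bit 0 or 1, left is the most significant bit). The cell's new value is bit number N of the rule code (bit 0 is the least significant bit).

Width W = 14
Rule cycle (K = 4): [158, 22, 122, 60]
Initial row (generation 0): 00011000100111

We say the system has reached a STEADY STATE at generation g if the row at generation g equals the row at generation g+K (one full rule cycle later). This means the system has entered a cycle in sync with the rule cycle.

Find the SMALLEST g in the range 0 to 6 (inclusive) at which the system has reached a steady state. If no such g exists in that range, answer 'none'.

Gen 0: 00011000100111
Gen 1 (rule 158): 00110101111110
Gen 2 (rule 22): 01000100000001
Gen 3 (rule 122): 10101010000010
Gen 4 (rule 60): 11111111000011
Gen 5 (rule 158): 11111110100110
Gen 6 (rule 22): 00000000111001
Gen 7 (rule 122): 00000001101110
Gen 8 (rule 60): 00000001011001
Gen 9 (rule 158): 00000011010111
Gen 10 (rule 22): 00000100010000

Answer: none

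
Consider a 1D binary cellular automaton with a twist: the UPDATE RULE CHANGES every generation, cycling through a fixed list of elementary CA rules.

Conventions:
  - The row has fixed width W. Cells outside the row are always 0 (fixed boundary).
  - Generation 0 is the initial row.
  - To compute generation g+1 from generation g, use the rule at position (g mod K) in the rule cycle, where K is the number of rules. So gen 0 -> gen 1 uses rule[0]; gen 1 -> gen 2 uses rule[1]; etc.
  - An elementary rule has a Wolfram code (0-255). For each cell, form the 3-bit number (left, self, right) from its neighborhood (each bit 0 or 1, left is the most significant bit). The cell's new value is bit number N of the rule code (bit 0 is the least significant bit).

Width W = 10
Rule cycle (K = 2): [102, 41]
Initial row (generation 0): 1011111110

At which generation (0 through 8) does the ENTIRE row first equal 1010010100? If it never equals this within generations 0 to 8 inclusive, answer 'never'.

Gen 0: 1011111110
Gen 1 (rule 102): 1100000010
Gen 2 (rule 41): 1001111000
Gen 3 (rule 102): 1010001000
Gen 4 (rule 41): 0100100011
Gen 5 (rule 102): 1101100101
Gen 6 (rule 41): 1011000010
Gen 7 (rule 102): 1101000110
Gen 8 (rule 41): 1010010100

Answer: 8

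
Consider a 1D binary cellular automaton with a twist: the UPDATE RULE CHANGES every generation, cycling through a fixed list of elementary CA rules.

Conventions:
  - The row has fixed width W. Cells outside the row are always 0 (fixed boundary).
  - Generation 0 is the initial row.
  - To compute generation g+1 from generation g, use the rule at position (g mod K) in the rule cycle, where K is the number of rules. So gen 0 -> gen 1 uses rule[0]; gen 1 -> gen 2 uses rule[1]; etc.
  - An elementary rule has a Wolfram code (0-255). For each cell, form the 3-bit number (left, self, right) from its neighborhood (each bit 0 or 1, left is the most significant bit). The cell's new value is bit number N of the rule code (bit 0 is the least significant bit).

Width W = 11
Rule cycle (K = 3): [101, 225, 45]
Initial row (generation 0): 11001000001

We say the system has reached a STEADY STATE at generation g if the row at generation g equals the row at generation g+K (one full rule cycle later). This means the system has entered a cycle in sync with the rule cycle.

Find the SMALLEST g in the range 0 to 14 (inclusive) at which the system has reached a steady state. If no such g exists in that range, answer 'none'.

Gen 0: 11001000001
Gen 1 (rule 101): 01001011101
Gen 2 (rule 225): 00000101110
Gen 3 (rule 45): 11110111000
Gen 4 (rule 101): 00011001011
Gen 5 (rule 225): 11001000101
Gen 6 (rule 45): 10001010111
Gen 7 (rule 101): 10101111001
Gen 8 (rule 225): 01010111000
Gen 9 (rule 45): 01111100011
Gen 10 (rule 101): 00000101001
Gen 11 (rule 225): 11110010000
Gen 12 (rule 45): 10000010111
Gen 13 (rule 101): 10111011001
Gen 14 (rule 225): 01011101000
Gen 15 (rule 45): 01110011011
Gen 16 (rule 101): 00010001101
Gen 17 (rule 225): 11000100110

Answer: none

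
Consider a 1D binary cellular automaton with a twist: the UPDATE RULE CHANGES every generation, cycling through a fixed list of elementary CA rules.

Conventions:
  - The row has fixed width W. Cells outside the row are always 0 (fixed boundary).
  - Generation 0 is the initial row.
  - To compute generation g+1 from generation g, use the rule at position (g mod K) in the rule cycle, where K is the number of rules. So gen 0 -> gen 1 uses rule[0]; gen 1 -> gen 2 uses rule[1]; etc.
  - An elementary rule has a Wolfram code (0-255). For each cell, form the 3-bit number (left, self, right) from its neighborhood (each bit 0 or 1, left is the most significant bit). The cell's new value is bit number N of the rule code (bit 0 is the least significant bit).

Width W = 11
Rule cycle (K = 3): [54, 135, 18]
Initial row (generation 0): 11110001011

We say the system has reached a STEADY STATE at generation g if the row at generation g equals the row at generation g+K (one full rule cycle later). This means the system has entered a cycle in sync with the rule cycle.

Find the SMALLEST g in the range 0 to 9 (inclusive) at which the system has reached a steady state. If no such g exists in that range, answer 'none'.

Answer: 6

Derivation:
Gen 0: 11110001011
Gen 1 (rule 54): 00001011100
Gen 2 (rule 135): 11111001001
Gen 3 (rule 18): 00000110110
Gen 4 (rule 54): 00001001001
Gen 5 (rule 135): 11111011011
Gen 6 (rule 18): 00000000000
Gen 7 (rule 54): 00000000000
Gen 8 (rule 135): 11111111111
Gen 9 (rule 18): 00000000000
Gen 10 (rule 54): 00000000000
Gen 11 (rule 135): 11111111111
Gen 12 (rule 18): 00000000000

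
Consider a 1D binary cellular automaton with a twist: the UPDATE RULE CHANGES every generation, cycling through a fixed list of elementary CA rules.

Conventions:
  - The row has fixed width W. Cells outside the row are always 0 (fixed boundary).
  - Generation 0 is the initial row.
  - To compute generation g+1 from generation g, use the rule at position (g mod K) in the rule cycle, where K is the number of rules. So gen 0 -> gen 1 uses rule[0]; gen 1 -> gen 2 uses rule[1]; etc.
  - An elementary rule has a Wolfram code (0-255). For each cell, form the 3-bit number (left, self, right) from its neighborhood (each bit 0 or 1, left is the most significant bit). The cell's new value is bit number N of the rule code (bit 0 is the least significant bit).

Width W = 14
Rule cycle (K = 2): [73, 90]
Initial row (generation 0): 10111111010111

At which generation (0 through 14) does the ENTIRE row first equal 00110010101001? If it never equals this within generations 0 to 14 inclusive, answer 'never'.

Answer: never

Derivation:
Gen 0: 10111111010111
Gen 1 (rule 73): 00100001000101
Gen 2 (rule 90): 01010010101000
Gen 3 (rule 73): 00000000000011
Gen 4 (rule 90): 00000000000111
Gen 5 (rule 73): 11111111110101
Gen 6 (rule 90): 10000000010000
Gen 7 (rule 73): 00111111000111
Gen 8 (rule 90): 01100001101101
Gen 9 (rule 73): 01101101101100
Gen 10 (rule 90): 11101101101110
Gen 11 (rule 73): 10101101101010
Gen 12 (rule 90): 00001101100001
Gen 13 (rule 73): 11101101101100
Gen 14 (rule 90): 10101101101110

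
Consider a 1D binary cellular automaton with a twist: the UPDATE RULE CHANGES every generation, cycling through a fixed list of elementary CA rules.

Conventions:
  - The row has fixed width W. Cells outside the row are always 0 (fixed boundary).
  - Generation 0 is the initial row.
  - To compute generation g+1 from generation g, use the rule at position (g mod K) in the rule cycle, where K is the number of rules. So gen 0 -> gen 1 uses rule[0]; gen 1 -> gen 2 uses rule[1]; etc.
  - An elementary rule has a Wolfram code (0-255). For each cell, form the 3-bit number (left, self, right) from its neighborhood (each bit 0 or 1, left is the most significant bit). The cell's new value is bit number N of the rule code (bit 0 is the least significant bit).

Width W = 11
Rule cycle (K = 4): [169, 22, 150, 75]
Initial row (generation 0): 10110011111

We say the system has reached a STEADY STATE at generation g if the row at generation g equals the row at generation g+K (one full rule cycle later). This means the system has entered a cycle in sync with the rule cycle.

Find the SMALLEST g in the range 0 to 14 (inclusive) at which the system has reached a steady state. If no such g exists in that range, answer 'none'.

Gen 0: 10110011111
Gen 1 (rule 169): 01100011110
Gen 2 (rule 22): 10010100001
Gen 3 (rule 150): 11110110011
Gen 4 (rule 75): 10010110111
Gen 5 (rule 169): 00001101110
Gen 6 (rule 22): 00010000001
Gen 7 (rule 150): 00111000011
Gen 8 (rule 75): 11101011111
Gen 9 (rule 169): 11010111110
Gen 10 (rule 22): 00010000001
Gen 11 (rule 150): 00111000011
Gen 12 (rule 75): 11101011111
Gen 13 (rule 169): 11010111110
Gen 14 (rule 22): 00010000001
Gen 15 (rule 150): 00111000011
Gen 16 (rule 75): 11101011111
Gen 17 (rule 169): 11010111110
Gen 18 (rule 22): 00010000001

Answer: 6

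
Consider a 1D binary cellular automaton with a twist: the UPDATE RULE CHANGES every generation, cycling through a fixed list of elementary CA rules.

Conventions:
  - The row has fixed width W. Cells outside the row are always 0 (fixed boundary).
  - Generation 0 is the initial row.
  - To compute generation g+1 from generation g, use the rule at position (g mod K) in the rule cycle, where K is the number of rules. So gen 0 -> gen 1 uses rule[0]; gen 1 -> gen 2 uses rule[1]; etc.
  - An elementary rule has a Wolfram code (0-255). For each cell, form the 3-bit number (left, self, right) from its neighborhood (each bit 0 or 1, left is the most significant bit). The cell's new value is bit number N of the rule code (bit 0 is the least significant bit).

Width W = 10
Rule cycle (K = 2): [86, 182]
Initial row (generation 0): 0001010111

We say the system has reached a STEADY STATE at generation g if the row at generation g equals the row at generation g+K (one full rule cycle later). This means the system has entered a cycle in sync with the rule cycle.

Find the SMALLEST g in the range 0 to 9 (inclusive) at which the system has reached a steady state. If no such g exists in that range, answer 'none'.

Gen 0: 0001010111
Gen 1 (rule 86): 0011010001
Gen 2 (rule 182): 0100111011
Gen 3 (rule 86): 1111001001
Gen 4 (rule 182): 0110111111
Gen 5 (rule 86): 1010000001
Gen 6 (rule 182): 1111000011
Gen 7 (rule 86): 0001100101
Gen 8 (rule 182): 0010011111
Gen 9 (rule 86): 0111100001
Gen 10 (rule 182): 1011010011
Gen 11 (rule 86): 1001011101

Answer: none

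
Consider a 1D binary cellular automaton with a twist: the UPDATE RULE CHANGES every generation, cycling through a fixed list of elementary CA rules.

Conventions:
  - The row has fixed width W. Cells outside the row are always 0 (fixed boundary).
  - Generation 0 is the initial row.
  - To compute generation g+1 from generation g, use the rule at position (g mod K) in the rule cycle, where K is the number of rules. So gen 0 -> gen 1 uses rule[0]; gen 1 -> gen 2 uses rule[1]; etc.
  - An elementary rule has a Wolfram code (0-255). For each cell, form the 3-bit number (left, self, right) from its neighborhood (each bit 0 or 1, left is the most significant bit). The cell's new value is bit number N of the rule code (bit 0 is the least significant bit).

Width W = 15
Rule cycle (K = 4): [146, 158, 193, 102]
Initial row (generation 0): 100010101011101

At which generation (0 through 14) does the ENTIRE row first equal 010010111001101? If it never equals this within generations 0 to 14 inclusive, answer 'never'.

Answer: 3

Derivation:
Gen 0: 100010101011101
Gen 1 (rule 146): 010100000001000
Gen 2 (rule 158): 110110000011100
Gen 3 (rule 193): 010010111001101
Gen 4 (rule 102): 110111001010111
Gen 5 (rule 146): 000010110000010
Gen 6 (rule 158): 000110101000111
Gen 7 (rule 193): 110010000010011
Gen 8 (rule 102): 010110000110101
Gen 9 (rule 146): 100001001000000
Gen 10 (rule 158): 110011111100000
Gen 11 (rule 193): 010001111101111
Gen 12 (rule 102): 110010000110001
Gen 13 (rule 146): 001101001001010
Gen 14 (rule 158): 011001111111011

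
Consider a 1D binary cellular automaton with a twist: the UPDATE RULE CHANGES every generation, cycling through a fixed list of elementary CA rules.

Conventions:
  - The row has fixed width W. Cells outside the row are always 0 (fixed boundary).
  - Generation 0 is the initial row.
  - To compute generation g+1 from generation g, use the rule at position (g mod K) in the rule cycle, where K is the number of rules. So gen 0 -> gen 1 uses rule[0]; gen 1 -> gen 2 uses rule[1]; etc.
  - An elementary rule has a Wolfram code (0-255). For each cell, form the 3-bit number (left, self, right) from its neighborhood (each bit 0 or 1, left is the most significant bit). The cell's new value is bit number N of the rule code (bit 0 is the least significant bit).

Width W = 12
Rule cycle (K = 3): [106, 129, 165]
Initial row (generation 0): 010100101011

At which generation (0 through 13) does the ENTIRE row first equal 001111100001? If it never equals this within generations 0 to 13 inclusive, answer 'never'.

Answer: 5

Derivation:
Gen 0: 010100101011
Gen 1 (rule 106): 101001010111
Gen 2 (rule 129): 000000000010
Gen 3 (rule 165): 111111111010
Gen 4 (rule 106): 100000001100
Gen 5 (rule 129): 001111100001
Gen 6 (rule 165): 100111001101
Gen 7 (rule 106): 001101011110
Gen 8 (rule 129): 100000001100
Gen 9 (rule 165): 101111100001
Gen 10 (rule 106): 011000100010
Gen 11 (rule 129): 000010001000
Gen 12 (rule 165): 111010101011
Gen 13 (rule 106): 101101010111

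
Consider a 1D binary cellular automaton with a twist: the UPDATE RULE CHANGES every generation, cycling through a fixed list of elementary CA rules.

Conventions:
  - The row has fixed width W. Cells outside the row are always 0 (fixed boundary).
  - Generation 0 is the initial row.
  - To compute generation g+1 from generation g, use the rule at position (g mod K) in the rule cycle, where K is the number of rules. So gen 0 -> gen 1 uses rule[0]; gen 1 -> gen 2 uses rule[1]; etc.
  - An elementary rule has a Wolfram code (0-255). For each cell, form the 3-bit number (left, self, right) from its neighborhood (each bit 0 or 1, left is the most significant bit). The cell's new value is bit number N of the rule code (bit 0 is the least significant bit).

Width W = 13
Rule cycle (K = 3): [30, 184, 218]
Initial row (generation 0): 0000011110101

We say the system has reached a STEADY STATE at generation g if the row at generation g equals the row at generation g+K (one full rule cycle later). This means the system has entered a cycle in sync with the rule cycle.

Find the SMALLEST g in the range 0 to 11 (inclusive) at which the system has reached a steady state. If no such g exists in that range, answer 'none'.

Answer: none

Derivation:
Gen 0: 0000011110101
Gen 1 (rule 30): 0000110000101
Gen 2 (rule 184): 0000101000010
Gen 3 (rule 218): 0001000100101
Gen 4 (rule 30): 0011101111101
Gen 5 (rule 184): 0011011111010
Gen 6 (rule 218): 0111011111001
Gen 7 (rule 30): 1100010000111
Gen 8 (rule 184): 1010001000110
Gen 9 (rule 218): 0001010101111
Gen 10 (rule 30): 0011010101000
Gen 11 (rule 184): 0010101010100
Gen 12 (rule 218): 0100000000010
Gen 13 (rule 30): 1110000000111
Gen 14 (rule 184): 1101000000110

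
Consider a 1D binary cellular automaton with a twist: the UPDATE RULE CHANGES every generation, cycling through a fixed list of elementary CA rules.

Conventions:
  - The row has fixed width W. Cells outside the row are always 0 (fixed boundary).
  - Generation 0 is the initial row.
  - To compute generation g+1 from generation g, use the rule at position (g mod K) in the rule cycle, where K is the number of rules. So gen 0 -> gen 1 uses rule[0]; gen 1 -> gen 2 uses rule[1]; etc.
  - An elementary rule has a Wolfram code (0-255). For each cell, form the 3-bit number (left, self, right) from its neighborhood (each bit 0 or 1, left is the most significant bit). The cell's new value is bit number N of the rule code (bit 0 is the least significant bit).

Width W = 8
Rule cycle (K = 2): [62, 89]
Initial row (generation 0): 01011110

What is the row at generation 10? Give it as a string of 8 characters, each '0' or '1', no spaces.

Answer: 11111011

Derivation:
Gen 0: 01011110
Gen 1 (rule 62): 11110001
Gen 2 (rule 89): 10011100
Gen 3 (rule 62): 11110010
Gen 4 (rule 89): 10011001
Gen 5 (rule 62): 11110111
Gen 6 (rule 89): 10010101
Gen 7 (rule 62): 11111111
Gen 8 (rule 89): 10000001
Gen 9 (rule 62): 11000011
Gen 10 (rule 89): 11111011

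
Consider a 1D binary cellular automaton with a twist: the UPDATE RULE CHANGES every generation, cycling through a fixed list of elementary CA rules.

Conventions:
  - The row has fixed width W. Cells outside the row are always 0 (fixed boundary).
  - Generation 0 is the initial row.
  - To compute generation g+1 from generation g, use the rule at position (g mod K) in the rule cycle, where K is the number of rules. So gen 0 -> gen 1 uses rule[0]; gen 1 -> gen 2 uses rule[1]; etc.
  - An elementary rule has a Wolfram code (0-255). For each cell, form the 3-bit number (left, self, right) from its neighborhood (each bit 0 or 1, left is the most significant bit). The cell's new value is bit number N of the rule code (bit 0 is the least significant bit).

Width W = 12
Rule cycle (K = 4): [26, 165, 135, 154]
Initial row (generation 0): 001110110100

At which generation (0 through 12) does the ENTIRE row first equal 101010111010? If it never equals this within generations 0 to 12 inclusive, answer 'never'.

Answer: 6

Derivation:
Gen 0: 001110110100
Gen 1 (rule 26): 011000100010
Gen 2 (rule 165): 000010101010
Gen 3 (rule 135): 111110101010
Gen 4 (rule 154): 111100000001
Gen 5 (rule 26): 100010000010
Gen 6 (rule 165): 101010111010
Gen 7 (rule 135): 101010010010
Gen 8 (rule 154): 000001101101
Gen 9 (rule 26): 000011001000
Gen 10 (rule 165): 111000001011
Gen 11 (rule 135): 010011111000
Gen 12 (rule 154): 101111110100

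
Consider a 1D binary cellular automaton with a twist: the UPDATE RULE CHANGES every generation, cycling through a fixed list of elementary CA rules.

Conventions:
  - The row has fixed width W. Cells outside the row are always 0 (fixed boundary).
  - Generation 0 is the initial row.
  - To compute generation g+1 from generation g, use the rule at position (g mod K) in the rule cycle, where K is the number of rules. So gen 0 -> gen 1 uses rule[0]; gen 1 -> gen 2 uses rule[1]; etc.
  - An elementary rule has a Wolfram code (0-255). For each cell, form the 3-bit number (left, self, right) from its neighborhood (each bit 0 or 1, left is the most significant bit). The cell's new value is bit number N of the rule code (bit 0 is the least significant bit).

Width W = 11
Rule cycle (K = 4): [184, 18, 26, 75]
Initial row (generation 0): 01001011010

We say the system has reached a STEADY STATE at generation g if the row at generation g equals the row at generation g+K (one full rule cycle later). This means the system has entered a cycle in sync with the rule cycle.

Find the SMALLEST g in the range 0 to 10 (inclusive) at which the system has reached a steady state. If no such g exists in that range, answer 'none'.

Answer: 7

Derivation:
Gen 0: 01001011010
Gen 1 (rule 184): 00100110101
Gen 2 (rule 18): 01011000000
Gen 3 (rule 26): 10010100000
Gen 4 (rule 75): 00100001111
Gen 5 (rule 184): 00010001110
Gen 6 (rule 18): 00101010001
Gen 7 (rule 26): 01000001010
Gen 8 (rule 75): 10011110000
Gen 9 (rule 184): 01011101000
Gen 10 (rule 18): 10000000100
Gen 11 (rule 26): 01000001010
Gen 12 (rule 75): 10011110000
Gen 13 (rule 184): 01011101000
Gen 14 (rule 18): 10000000100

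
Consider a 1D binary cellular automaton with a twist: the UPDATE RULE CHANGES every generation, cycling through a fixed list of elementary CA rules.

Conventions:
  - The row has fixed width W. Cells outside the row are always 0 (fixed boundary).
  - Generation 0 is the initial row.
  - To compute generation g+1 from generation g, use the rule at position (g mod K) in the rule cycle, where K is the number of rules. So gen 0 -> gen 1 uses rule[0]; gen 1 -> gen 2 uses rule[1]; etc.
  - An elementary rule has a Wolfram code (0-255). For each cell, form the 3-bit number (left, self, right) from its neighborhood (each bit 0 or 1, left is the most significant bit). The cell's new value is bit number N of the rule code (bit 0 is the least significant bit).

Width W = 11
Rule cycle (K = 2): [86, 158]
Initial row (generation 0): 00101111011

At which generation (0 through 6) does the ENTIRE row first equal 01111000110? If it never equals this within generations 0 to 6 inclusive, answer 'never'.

Gen 0: 00101111011
Gen 1 (rule 86): 01100001001
Gen 2 (rule 158): 11010011111
Gen 3 (rule 86): 01011100001
Gen 4 (rule 158): 11011010011
Gen 5 (rule 86): 01001011101
Gen 6 (rule 158): 11111011001

Answer: never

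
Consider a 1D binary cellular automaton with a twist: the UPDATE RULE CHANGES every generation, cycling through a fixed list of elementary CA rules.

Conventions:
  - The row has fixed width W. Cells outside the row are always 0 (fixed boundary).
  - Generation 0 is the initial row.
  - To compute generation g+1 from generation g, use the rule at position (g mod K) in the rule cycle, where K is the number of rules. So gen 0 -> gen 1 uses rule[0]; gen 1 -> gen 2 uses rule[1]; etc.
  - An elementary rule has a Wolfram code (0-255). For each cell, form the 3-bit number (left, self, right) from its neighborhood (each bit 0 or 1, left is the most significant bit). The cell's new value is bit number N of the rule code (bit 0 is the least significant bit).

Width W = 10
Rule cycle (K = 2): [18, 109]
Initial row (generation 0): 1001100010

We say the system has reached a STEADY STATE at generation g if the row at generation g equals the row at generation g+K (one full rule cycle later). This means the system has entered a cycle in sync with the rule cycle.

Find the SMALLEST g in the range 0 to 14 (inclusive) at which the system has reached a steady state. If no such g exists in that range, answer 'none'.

Gen 0: 1001100010
Gen 1 (rule 18): 0110010101
Gen 2 (rule 109): 0110011111
Gen 3 (rule 18): 1001100000
Gen 4 (rule 109): 1001101111
Gen 5 (rule 18): 0110000000
Gen 6 (rule 109): 0110111111
Gen 7 (rule 18): 1000000000
Gen 8 (rule 109): 1011111111
Gen 9 (rule 18): 0000000000
Gen 10 (rule 109): 1111111111
Gen 11 (rule 18): 0000000000
Gen 12 (rule 109): 1111111111
Gen 13 (rule 18): 0000000000
Gen 14 (rule 109): 1111111111
Gen 15 (rule 18): 0000000000
Gen 16 (rule 109): 1111111111

Answer: 9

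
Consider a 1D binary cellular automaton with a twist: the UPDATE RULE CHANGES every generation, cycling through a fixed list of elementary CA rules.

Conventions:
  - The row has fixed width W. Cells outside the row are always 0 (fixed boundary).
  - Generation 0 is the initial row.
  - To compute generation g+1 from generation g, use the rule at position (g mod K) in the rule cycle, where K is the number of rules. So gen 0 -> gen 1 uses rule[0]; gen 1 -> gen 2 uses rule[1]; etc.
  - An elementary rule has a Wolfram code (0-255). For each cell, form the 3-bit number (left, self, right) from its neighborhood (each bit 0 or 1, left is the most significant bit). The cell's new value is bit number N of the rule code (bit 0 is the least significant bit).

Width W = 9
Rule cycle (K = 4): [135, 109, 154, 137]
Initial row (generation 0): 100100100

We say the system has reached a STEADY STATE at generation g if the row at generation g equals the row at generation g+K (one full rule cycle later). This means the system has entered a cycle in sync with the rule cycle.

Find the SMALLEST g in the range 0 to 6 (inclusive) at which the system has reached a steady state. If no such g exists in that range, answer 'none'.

Answer: none

Derivation:
Gen 0: 100100100
Gen 1 (rule 135): 101101101
Gen 2 (rule 109): 111111111
Gen 3 (rule 154): 111111110
Gen 4 (rule 137): 111111100
Gen 5 (rule 135): 011111001
Gen 6 (rule 109): 010001001
Gen 7 (rule 154): 101010110
Gen 8 (rule 137): 000000100
Gen 9 (rule 135): 111111101
Gen 10 (rule 109): 100000111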